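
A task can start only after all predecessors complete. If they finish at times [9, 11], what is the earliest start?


ES = max of all predecessor completion times
Predecessors: [9, 11]
ES = max(9, 11)
= 11


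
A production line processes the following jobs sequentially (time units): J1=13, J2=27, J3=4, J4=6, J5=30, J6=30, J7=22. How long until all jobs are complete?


Sequential makespan: sum all processing times
= 13 + 27 + 4 + 6 + 30 + 30 + 22
= 132 time units


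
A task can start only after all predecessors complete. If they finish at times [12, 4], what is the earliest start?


ES = max of all predecessor completion times
Predecessors: [12, 4]
ES = max(12, 4)
= 12


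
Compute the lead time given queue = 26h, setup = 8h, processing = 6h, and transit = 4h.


Lead time = queue + setup + processing + transit
= 26 + 8 + 6 + 4
= 44 hours


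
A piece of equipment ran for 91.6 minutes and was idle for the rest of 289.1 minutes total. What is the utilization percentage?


Utilization = busy / total × 100
= 91.6 / 289.1 × 100
= 31.7%


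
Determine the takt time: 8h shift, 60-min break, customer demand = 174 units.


Available = 8×60 - 60 = 420 min
Takt time = 420 / 174
= 2.41 min/unit


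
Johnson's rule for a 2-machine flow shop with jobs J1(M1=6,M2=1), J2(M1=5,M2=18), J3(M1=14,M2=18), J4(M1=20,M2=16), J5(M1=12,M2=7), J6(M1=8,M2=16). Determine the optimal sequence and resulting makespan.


Johnson's rule:
Group 1 (M1≤M2, sort by M1): ['J2', 'J6', 'J3']
Group 2 (M1>M2, sort desc M2): ['J4', 'J5', 'J1']
Sequence: J2 → J6 → J3 → J4 → J5 → J1
Makespan calculation:
  J2: M1 done=5, M2 done=23
  J6: M1 done=13, M2 done=39
  J3: M1 done=27, M2 done=57
  J4: M1 done=47, M2 done=73
  J5: M1 done=59, M2 done=80
  J1: M1 done=65, M2 done=81
= Sequence: J2 → J6 → J3 → J4 → J5 → J1, Makespan: 81


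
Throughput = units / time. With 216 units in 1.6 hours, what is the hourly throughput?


Throughput = units / time
= 216 / 1.6
= 135.0 units/hour


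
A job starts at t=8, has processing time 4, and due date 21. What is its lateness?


Completion = 8 + 4 = 12
Lateness = C - d = 12 - 21
= -9


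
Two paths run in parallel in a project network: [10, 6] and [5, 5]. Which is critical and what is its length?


Path A: 10 + 6 = 16
Path B: 5 + 5 = 10
Critical path = longest = max(16, 10)
= 16 (Path A)


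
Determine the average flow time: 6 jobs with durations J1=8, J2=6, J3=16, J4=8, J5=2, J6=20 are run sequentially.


Completion times:
  J1: completes at 8
  J2: completes at 14
  J3: completes at 30
  J4: completes at 38
  J5: completes at 40
  J6: completes at 60
Sum = 190
Average = 190/6
= 31.67


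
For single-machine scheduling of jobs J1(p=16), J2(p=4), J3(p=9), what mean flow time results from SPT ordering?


SPT order: J2 → J3 → J1
Completion times:
  J2: C=4
  J3: C=13
  J1: C=29
Sum = 46, n = 3
Mean flow = 46/3
= 15.33


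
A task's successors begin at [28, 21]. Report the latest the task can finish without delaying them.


LF = min of all successor start times
Successors start at: [28, 21]
LF = min(28, 21)
= 21


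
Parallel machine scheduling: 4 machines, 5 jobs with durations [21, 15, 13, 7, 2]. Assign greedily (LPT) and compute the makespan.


Jobs (LPT sorted): [21, 15, 13, 7, 2]
Machines: 4
  J=21 → Machine 1 (load: 0+21=21)
  J=15 → Machine 2 (load: 0+15=15)
  J=13 → Machine 3 (load: 0+13=13)
  J=7 → Machine 4 (load: 0+7=7)
  J=2 → Machine 4 (load: 7+2=9)
Machine loads: [21, 15, 13, 9]
Makespan = max = 21 time units


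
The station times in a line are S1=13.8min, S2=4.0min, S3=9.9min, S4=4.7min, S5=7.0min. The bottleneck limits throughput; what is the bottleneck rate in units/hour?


Bottleneck = longest station time
Station times: [13.8, 4.0, 9.9, 4.7, 7.0]
Max = 13.8 min
Rate = 60 / 13.8
= 4.35 units/hour (bottleneck: 13.8min)


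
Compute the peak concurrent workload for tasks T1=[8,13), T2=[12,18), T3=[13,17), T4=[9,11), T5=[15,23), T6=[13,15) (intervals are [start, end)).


Check each time point for overlaps:
  t=13: 3 tasks active (T2, T3, T6)
Max concurrent = 3


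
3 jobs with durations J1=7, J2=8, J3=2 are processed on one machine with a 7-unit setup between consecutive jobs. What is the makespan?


Makespan = Σ processing + (n-1) × setup
= (7 + 8 + 2) + (3-1)×7
= 17 + 14
= 31 time units


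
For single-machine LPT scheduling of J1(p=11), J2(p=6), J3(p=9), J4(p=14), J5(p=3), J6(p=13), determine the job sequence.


LPT: sort by longest processing time first
  J4: p=14
  J6: p=13
  J1: p=11
  J3: p=9
  J2: p=6
  J5: p=3
Order: J4 → J6 → J1 → J3 → J2 → J5


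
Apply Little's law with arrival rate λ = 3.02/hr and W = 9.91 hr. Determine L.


Little's law: L = λ × W
= 3.02 × 9.91
= 29.93


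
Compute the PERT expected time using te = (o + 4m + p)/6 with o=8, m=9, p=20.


te = (o + 4m + p) / 6
= (8 + 4×9 + 20) / 6
= (8 + 36 + 20) / 6
= 64 / 6
= 10.67


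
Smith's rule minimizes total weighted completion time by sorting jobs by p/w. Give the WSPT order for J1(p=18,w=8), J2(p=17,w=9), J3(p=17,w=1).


WSPT (Smith's rule): sort by p/w ascending
  J2: p/w = 17/9 = 1.889
  J1: p/w = 18/8 = 2.250
  J3: p/w = 17/1 = 17.000
Order: J2 → J1 → J3


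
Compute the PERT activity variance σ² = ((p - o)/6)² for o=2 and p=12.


σ² = ((p - o) / 6)² = (p - o)² / 36
= (12 - 2)² / 36
= 10² / 36
= 100 / 36
= 2.7778


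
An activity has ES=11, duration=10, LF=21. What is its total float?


EF = ES + duration = 11 + 10 = 21
LS = LF - duration = 21 - 10 = 11
Total Float = LF - EF = 21 - 21
(or LS - ES = 11 - 11)
= 0


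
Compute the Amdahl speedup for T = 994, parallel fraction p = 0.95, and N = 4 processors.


Amdahl's law: T_p = T × ((1-p) + p/N)
= 994 × ((1-0.95) + 0.95/4)
= 994 × (0.05 + 0.2375)
= 994 × 0.2875
= 285.78
Speedup = 994/285.78
= 3.48×


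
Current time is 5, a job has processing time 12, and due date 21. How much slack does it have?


Slack = due - current_time - processing
= 21 - 5 - 12
= 4


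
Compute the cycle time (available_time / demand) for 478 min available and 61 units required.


Cycle time = available time / demand
= 478 / 61
= 7.84 min/unit


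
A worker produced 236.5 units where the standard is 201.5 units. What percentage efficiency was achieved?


Efficiency = (actual / standard) × 100
= (236.5 / 201.5) × 100
= 117.4%


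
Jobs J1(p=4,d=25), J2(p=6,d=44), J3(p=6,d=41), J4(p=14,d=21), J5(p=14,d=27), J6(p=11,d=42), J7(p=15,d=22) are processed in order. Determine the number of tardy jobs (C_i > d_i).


Completion vs due date:
  J1: C=4, d=25 → on time
  J2: C=10, d=44 → on time
  J3: C=16, d=41 → on time
  J4: C=30, d=21 → TARDY
  J5: C=44, d=27 → TARDY
  J6: C=55, d=42 → TARDY
  J7: C=70, d=22 → TARDY
Tardy jobs: J4, J5, J6, J7
Count = 4


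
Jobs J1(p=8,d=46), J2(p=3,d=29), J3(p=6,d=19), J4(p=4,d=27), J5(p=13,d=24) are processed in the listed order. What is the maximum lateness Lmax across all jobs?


Lateness per job (L = C - d):
  J1: C=8, d=46, L=-38
  J2: C=11, d=29, L=-18
  J3: C=17, d=19, L=-2
  J4: C=21, d=27, L=-6
  J5: C=34, d=24, L=10
Lmax = max(-38, -18, -2, -6, 10)
= 10


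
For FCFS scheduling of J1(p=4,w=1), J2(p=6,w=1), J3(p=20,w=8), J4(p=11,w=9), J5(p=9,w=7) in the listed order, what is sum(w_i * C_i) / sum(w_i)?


Completion times:
  J1: C=4, w×C=1×4=4
  J2: C=10, w×C=1×10=10
  J3: C=30, w×C=8×30=240
  J4: C=41, w×C=9×41=369
  J5: C=50, w×C=7×50=350
Sum w×C = 973
Sum w = 26
Weighted avg = 973/26
= 37.42


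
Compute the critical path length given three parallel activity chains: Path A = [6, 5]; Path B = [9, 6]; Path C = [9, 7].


Path A: 6 + 5 = 11
Path B: 9 + 6 = 15
Path C: 9 + 7 = 16
Critical path = longest = max(11, 15, 16)
= 16 (Path C)


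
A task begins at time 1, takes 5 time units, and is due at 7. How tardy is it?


Completion = start + processing = 1 + 5 = 6
Tardiness = max(0, C - d) = max(0, 6 - 7)
= max(0, -1)
= 0


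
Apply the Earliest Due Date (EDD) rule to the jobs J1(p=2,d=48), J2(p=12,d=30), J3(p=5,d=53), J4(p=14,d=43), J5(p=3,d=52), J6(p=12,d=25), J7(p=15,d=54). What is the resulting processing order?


EDD: sort by earliest due date
  J6: d=25, p=12
  J2: d=30, p=12
  J4: d=43, p=14
  J1: d=48, p=2
  J5: d=52, p=3
  J3: d=53, p=5
  J7: d=54, p=15
Order: J6 → J2 → J4 → J1 → J5 → J3 → J7


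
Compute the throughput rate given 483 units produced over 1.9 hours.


Throughput = units / time
= 483 / 1.9
= 254.2 units/hour


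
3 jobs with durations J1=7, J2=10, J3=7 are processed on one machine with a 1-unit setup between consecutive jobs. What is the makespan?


Makespan = Σ processing + (n-1) × setup
= (7 + 10 + 7) + (3-1)×1
= 24 + 2
= 26 time units


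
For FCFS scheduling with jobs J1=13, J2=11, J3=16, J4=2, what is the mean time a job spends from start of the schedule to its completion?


Completion times:
  J1: completes at 13
  J2: completes at 24
  J3: completes at 40
  J4: completes at 42
Sum = 119
Average = 119/4
= 29.75


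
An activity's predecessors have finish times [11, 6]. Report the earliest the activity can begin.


ES = max of all predecessor completion times
Predecessors: [11, 6]
ES = max(11, 6)
= 11


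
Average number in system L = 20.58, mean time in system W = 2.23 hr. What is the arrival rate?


Little's law: L = λW → λ = L / W
= 20.58 / 2.23
= 9.23 per hour


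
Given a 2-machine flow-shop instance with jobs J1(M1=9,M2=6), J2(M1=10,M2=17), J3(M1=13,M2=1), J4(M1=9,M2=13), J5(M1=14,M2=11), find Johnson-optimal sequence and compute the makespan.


Johnson's rule:
Group 1 (M1≤M2, sort by M1): ['J4', 'J2']
Group 2 (M1>M2, sort desc M2): ['J5', 'J1', 'J3']
Sequence: J4 → J2 → J5 → J1 → J3
Makespan calculation:
  J4: M1 done=9, M2 done=22
  J2: M1 done=19, M2 done=39
  J5: M1 done=33, M2 done=50
  J1: M1 done=42, M2 done=56
  J3: M1 done=55, M2 done=57
= Sequence: J4 → J2 → J5 → J1 → J3, Makespan: 57


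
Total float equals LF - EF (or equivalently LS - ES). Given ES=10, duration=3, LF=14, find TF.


EF = ES + duration = 10 + 3 = 13
LS = LF - duration = 14 - 3 = 11
Total Float = LF - EF = 14 - 13
(or LS - ES = 11 - 10)
= 1


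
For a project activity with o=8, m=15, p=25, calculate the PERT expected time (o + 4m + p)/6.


te = (o + 4m + p) / 6
= (8 + 4×15 + 25) / 6
= (8 + 60 + 25) / 6
= 93 / 6
= 15.50


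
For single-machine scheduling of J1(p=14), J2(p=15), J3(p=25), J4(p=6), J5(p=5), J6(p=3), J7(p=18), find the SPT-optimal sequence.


SPT: sort by shortest processing time
  J6: p=3
  J5: p=5
  J4: p=6
  J1: p=14
  J2: p=15
  J7: p=18
  J3: p=25
Order: J6 → J5 → J4 → J1 → J2 → J7 → J3


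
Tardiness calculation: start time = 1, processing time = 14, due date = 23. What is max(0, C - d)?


Completion = start + processing = 1 + 14 = 15
Tardiness = max(0, C - d) = max(0, 15 - 23)
= max(0, -8)
= 0


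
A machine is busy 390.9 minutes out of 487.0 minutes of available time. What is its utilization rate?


Utilization = busy / total × 100
= 390.9 / 487.0 × 100
= 80.3%


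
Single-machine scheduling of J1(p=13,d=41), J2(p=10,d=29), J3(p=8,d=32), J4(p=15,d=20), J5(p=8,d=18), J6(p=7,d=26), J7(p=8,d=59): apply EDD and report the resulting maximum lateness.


EDD order: J5 → J4 → J6 → J2 → J3 → J1 → J7
Completion and lateness:
  J5: C=8, d=18, L=8-18=-10
  J4: C=23, d=20, L=23-20=3
  J6: C=30, d=26, L=30-26=4
  J2: C=40, d=29, L=40-29=11
  J3: C=48, d=32, L=48-32=16
  J1: C=61, d=41, L=61-41=20
  J7: C=69, d=59, L=69-59=10
Lmax = max(-10, 3, 4, 11, 16, 20, 10)
= 20


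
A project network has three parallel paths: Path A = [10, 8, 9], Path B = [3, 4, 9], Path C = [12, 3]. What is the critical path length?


Path A: 10 + 8 + 9 = 27
Path B: 3 + 4 + 9 = 16
Path C: 12 + 3 = 15
Critical path = longest = max(27, 16, 15)
= 27 (Path A)


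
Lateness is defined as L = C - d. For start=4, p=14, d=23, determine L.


Completion = 4 + 14 = 18
Lateness = C - d = 18 - 23
= -5


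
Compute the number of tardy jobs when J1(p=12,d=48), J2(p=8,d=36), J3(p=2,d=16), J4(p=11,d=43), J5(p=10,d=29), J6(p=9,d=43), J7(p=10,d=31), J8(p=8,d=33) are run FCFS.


Completion vs due date:
  J1: C=12, d=48 → on time
  J2: C=20, d=36 → on time
  J3: C=22, d=16 → TARDY
  J4: C=33, d=43 → on time
  J5: C=43, d=29 → TARDY
  J6: C=52, d=43 → TARDY
  J7: C=62, d=31 → TARDY
  J8: C=70, d=33 → TARDY
Tardy jobs: J3, J5, J6, J7, J8
Count = 5


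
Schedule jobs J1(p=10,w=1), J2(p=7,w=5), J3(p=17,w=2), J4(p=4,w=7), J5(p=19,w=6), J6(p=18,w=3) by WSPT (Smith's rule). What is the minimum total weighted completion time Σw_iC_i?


WSPT order (by p/w): J4 → J2 → J5 → J6 → J3 → J1
  J4: C=4, w·C=7×4=28
  J2: C=11, w·C=5×11=55
  J5: C=30, w·C=6×30=180
  J6: C=48, w·C=3×48=144
  J3: C=65, w·C=2×65=130
  J1: C=75, w·C=1×75=75
Σ w·C = 612
= 612


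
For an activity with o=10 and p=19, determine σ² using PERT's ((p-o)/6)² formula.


σ² = ((p - o) / 6)² = (p - o)² / 36
= (19 - 10)² / 36
= 9² / 36
= 81 / 36
= 2.2500


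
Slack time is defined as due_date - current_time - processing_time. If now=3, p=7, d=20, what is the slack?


Slack = due - current_time - processing
= 20 - 3 - 7
= 10


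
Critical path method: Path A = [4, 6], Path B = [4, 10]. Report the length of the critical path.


Path A: 4 + 6 = 10
Path B: 4 + 10 = 14
Critical path = longest = max(10, 14)
= 14 (Path B)


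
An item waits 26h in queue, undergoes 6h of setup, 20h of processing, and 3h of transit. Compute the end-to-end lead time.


Lead time = queue + setup + processing + transit
= 26 + 6 + 20 + 3
= 55 hours


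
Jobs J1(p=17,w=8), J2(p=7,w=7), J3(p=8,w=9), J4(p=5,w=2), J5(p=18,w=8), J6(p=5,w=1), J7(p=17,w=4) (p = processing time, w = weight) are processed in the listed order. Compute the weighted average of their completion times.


Completion times:
  J1: C=17, w×C=8×17=136
  J2: C=24, w×C=7×24=168
  J3: C=32, w×C=9×32=288
  J4: C=37, w×C=2×37=74
  J5: C=55, w×C=8×55=440
  J6: C=60, w×C=1×60=60
  J7: C=77, w×C=4×77=308
Sum w×C = 1474
Sum w = 39
Weighted avg = 1474/39
= 37.79


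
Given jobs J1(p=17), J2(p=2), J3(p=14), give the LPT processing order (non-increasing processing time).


LPT: sort by longest processing time first
  J1: p=17
  J3: p=14
  J2: p=2
Order: J1 → J3 → J2


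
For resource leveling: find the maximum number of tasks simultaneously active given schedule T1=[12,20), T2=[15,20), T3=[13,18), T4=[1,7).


Check each time point for overlaps:
  t=15: 3 tasks active (T1, T2, T3)
Max concurrent = 3


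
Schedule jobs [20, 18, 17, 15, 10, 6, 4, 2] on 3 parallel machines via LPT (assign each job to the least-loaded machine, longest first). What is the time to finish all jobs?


Jobs (LPT sorted): [20, 18, 17, 15, 10, 6, 4, 2]
Machines: 3
  J=20 → Machine 1 (load: 0+20=20)
  J=18 → Machine 2 (load: 0+18=18)
  J=17 → Machine 3 (load: 0+17=17)
  J=15 → Machine 3 (load: 17+15=32)
  J=10 → Machine 2 (load: 18+10=28)
  J=6 → Machine 1 (load: 20+6=26)
  J=4 → Machine 1 (load: 26+4=30)
  J=2 → Machine 2 (load: 28+2=30)
Machine loads: [30, 30, 32]
Makespan = max = 32 time units


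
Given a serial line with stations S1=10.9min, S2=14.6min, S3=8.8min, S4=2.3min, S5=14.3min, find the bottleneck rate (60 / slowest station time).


Bottleneck = longest station time
Station times: [10.9, 14.6, 8.8, 2.3, 14.3]
Max = 14.6 min
Rate = 60 / 14.6
= 4.11 units/hour (bottleneck: 14.6min)


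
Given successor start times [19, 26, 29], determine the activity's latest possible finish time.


LF = min of all successor start times
Successors start at: [19, 26, 29]
LF = min(19, 26, 29)
= 19


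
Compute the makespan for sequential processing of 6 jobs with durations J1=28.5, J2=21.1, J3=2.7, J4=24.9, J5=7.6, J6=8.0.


Sequential makespan: sum all processing times
= 28.5 + 21.1 + 2.7 + 24.9 + 7.6 + 8.0
= 92.8 time units


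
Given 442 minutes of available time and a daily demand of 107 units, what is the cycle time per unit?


Cycle time = available time / demand
= 442 / 107
= 4.13 min/unit


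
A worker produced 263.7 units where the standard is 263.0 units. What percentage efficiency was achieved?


Efficiency = (actual / standard) × 100
= (263.7 / 263.0) × 100
= 100.3%


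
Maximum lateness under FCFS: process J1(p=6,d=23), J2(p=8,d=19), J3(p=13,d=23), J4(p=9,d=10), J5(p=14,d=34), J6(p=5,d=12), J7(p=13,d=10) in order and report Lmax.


Lateness per job (L = C - d):
  J1: C=6, d=23, L=-17
  J2: C=14, d=19, L=-5
  J3: C=27, d=23, L=4
  J4: C=36, d=10, L=26
  J5: C=50, d=34, L=16
  J6: C=55, d=12, L=43
  J7: C=68, d=10, L=58
Lmax = max(-17, -5, 4, 26, 16, 43, 58)
= 58


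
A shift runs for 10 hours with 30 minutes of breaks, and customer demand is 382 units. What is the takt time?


Available = 10×60 - 30 = 570 min
Takt time = 570 / 382
= 1.49 min/unit


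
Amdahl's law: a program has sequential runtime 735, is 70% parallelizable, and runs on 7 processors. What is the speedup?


Amdahl's law: T_p = T × ((1-p) + p/N)
= 735 × ((1-0.7) + 0.7/7)
= 735 × (0.30 + 0.1000)
= 735 × 0.4000
= 294.00
Speedup = 735/294.00
= 2.50×


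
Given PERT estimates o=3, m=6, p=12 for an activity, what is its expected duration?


te = (o + 4m + p) / 6
= (3 + 4×6 + 12) / 6
= (3 + 24 + 12) / 6
= 39 / 6
= 6.50


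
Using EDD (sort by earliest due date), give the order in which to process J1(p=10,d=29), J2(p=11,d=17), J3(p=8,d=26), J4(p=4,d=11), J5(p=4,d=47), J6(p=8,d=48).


EDD: sort by earliest due date
  J4: d=11, p=4
  J2: d=17, p=11
  J3: d=26, p=8
  J1: d=29, p=10
  J5: d=47, p=4
  J6: d=48, p=8
Order: J4 → J2 → J3 → J1 → J5 → J6


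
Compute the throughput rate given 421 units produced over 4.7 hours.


Throughput = units / time
= 421 / 4.7
= 89.6 units/hour


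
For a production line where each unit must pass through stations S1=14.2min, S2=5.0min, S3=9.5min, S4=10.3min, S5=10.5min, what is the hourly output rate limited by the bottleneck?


Bottleneck = longest station time
Station times: [14.2, 5.0, 9.5, 10.3, 10.5]
Max = 14.2 min
Rate = 60 / 14.2
= 4.23 units/hour (bottleneck: 14.2min)


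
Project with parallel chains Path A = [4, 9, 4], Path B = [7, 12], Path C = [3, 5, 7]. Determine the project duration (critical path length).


Path A: 4 + 9 + 4 = 17
Path B: 7 + 12 = 19
Path C: 3 + 5 + 7 = 15
Critical path = longest = max(17, 19, 15)
= 19 (Path B)


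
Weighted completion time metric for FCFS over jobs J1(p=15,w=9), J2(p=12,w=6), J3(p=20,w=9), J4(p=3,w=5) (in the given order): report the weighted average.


Completion times:
  J1: C=15, w×C=9×15=135
  J2: C=27, w×C=6×27=162
  J3: C=47, w×C=9×47=423
  J4: C=50, w×C=5×50=250
Sum w×C = 970
Sum w = 29
Weighted avg = 970/29
= 33.45


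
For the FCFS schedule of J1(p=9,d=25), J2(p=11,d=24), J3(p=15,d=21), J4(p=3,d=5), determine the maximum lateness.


Lateness per job (L = C - d):
  J1: C=9, d=25, L=-16
  J2: C=20, d=24, L=-4
  J3: C=35, d=21, L=14
  J4: C=38, d=5, L=33
Lmax = max(-16, -4, 14, 33)
= 33


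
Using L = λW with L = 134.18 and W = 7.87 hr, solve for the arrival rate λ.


Little's law: L = λW → λ = L / W
= 134.18 / 7.87
= 17.05 per hour


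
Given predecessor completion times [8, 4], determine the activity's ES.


ES = max of all predecessor completion times
Predecessors: [8, 4]
ES = max(8, 4)
= 8


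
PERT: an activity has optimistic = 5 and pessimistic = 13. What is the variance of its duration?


σ² = ((p - o) / 6)² = (p - o)² / 36
= (13 - 5)² / 36
= 8² / 36
= 64 / 36
= 1.7778


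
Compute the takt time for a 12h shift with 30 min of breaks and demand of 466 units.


Available = 12×60 - 30 = 690 min
Takt time = 690 / 466
= 1.48 min/unit


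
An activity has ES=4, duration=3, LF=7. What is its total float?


EF = ES + duration = 4 + 3 = 7
LS = LF - duration = 7 - 3 = 4
Total Float = LF - EF = 7 - 7
(or LS - ES = 4 - 4)
= 0


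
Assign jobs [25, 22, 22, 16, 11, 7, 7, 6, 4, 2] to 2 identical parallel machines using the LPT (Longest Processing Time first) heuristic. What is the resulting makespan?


Jobs (LPT sorted): [25, 22, 22, 16, 11, 7, 7, 6, 4, 2]
Machines: 2
  J=25 → Machine 1 (load: 0+25=25)
  J=22 → Machine 2 (load: 0+22=22)
  J=22 → Machine 2 (load: 22+22=44)
  J=16 → Machine 1 (load: 25+16=41)
  J=11 → Machine 1 (load: 41+11=52)
  J=7 → Machine 2 (load: 44+7=51)
  J=7 → Machine 2 (load: 51+7=58)
  J=6 → Machine 1 (load: 52+6=58)
  J=4 → Machine 1 (load: 58+4=62)
  J=2 → Machine 2 (load: 58+2=60)
Machine loads: [62, 60]
Makespan = max = 62 time units


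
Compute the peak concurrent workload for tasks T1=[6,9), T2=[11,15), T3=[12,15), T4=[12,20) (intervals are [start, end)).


Check each time point for overlaps:
  t=12: 3 tasks active (T2, T3, T4)
Max concurrent = 3


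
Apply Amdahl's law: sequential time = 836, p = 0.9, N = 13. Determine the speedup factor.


Amdahl's law: T_p = T × ((1-p) + p/N)
= 836 × ((1-0.9) + 0.9/13)
= 836 × (0.10 + 0.0692)
= 836 × 0.1692
= 141.48
Speedup = 836/141.48
= 5.91×


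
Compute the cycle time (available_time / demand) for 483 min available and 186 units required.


Cycle time = available time / demand
= 483 / 186
= 2.60 min/unit


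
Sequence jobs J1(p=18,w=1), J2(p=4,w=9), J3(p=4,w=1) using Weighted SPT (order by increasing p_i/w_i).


WSPT (Smith's rule): sort by p/w ascending
  J2: p/w = 4/9 = 0.444
  J3: p/w = 4/1 = 4.000
  J1: p/w = 18/1 = 18.000
Order: J2 → J3 → J1


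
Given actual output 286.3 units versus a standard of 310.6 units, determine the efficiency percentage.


Efficiency = (actual / standard) × 100
= (286.3 / 310.6) × 100
= 92.2%


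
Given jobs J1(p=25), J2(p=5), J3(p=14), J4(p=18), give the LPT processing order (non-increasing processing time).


LPT: sort by longest processing time first
  J1: p=25
  J4: p=18
  J3: p=14
  J2: p=5
Order: J1 → J4 → J3 → J2


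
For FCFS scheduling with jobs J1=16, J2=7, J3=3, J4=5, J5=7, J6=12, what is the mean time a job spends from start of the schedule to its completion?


Completion times:
  J1: completes at 16
  J2: completes at 23
  J3: completes at 26
  J4: completes at 31
  J5: completes at 38
  J6: completes at 50
Sum = 184
Average = 184/6
= 30.67


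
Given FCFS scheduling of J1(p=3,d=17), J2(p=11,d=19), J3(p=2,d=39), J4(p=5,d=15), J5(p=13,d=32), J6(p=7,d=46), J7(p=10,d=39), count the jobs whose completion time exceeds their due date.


Completion vs due date:
  J1: C=3, d=17 → on time
  J2: C=14, d=19 → on time
  J3: C=16, d=39 → on time
  J4: C=21, d=15 → TARDY
  J5: C=34, d=32 → TARDY
  J6: C=41, d=46 → on time
  J7: C=51, d=39 → TARDY
Tardy jobs: J4, J5, J7
Count = 3


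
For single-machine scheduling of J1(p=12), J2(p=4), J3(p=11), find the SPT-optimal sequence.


SPT: sort by shortest processing time
  J2: p=4
  J3: p=11
  J1: p=12
Order: J2 → J3 → J1


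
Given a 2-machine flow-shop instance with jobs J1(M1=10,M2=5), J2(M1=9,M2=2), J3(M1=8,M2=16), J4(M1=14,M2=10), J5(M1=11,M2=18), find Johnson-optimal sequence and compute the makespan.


Johnson's rule:
Group 1 (M1≤M2, sort by M1): ['J3', 'J5']
Group 2 (M1>M2, sort desc M2): ['J4', 'J1', 'J2']
Sequence: J3 → J5 → J4 → J1 → J2
Makespan calculation:
  J3: M1 done=8, M2 done=24
  J5: M1 done=19, M2 done=42
  J4: M1 done=33, M2 done=52
  J1: M1 done=43, M2 done=57
  J2: M1 done=52, M2 done=59
= Sequence: J3 → J5 → J4 → J1 → J2, Makespan: 59


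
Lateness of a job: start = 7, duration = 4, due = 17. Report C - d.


Completion = 7 + 4 = 11
Lateness = C - d = 11 - 17
= -6


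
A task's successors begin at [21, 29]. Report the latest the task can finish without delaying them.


LF = min of all successor start times
Successors start at: [21, 29]
LF = min(21, 29)
= 21


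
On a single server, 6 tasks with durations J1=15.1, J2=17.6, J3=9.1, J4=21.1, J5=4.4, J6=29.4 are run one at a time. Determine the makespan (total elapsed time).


Sequential makespan: sum all processing times
= 15.1 + 17.6 + 9.1 + 21.1 + 4.4 + 29.4
= 96.7 time units


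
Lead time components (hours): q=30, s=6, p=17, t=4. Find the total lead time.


Lead time = queue + setup + processing + transit
= 30 + 6 + 17 + 4
= 57 hours


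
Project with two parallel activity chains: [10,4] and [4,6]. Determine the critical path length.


Path A: 10 + 4 = 14
Path B: 4 + 6 = 10
Critical path = longest = max(14, 10)
= 14 (Path A)


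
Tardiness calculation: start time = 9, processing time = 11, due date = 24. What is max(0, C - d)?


Completion = start + processing = 9 + 11 = 20
Tardiness = max(0, C - d) = max(0, 20 - 24)
= max(0, -4)
= 0


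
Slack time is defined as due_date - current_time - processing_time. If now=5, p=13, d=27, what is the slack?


Slack = due - current_time - processing
= 27 - 5 - 13
= 9


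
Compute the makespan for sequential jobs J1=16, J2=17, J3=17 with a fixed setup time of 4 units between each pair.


Makespan = Σ processing + (n-1) × setup
= (16 + 17 + 17) + (3-1)×4
= 50 + 8
= 58 time units


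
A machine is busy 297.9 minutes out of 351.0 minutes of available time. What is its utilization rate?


Utilization = busy / total × 100
= 297.9 / 351.0 × 100
= 84.9%


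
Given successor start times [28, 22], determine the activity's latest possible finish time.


LF = min of all successor start times
Successors start at: [28, 22]
LF = min(28, 22)
= 22


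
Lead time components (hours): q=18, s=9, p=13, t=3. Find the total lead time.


Lead time = queue + setup + processing + transit
= 18 + 9 + 13 + 3
= 43 hours


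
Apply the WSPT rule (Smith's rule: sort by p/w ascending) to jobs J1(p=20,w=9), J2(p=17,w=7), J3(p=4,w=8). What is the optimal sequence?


WSPT (Smith's rule): sort by p/w ascending
  J3: p/w = 4/8 = 0.500
  J1: p/w = 20/9 = 2.222
  J2: p/w = 17/7 = 2.429
Order: J3 → J1 → J2


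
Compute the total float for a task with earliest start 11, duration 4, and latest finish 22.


EF = ES + duration = 11 + 4 = 15
LS = LF - duration = 22 - 4 = 18
Total Float = LF - EF = 22 - 15
(or LS - ES = 18 - 11)
= 7


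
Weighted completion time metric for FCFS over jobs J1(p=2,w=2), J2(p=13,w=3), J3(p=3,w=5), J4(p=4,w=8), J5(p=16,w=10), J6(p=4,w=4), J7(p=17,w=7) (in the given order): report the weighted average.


Completion times:
  J1: C=2, w×C=2×2=4
  J2: C=15, w×C=3×15=45
  J3: C=18, w×C=5×18=90
  J4: C=22, w×C=8×22=176
  J5: C=38, w×C=10×38=380
  J6: C=42, w×C=4×42=168
  J7: C=59, w×C=7×59=413
Sum w×C = 1276
Sum w = 39
Weighted avg = 1276/39
= 32.72


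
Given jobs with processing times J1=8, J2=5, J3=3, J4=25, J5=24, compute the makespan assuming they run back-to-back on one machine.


Sequential makespan: sum all processing times
= 8 + 5 + 3 + 25 + 24
= 65 time units


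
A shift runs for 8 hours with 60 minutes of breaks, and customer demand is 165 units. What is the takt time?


Available = 8×60 - 60 = 420 min
Takt time = 420 / 165
= 2.55 min/unit


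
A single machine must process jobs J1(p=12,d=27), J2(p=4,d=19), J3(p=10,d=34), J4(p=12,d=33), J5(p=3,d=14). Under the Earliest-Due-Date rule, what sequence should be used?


EDD: sort by earliest due date
  J5: d=14, p=3
  J2: d=19, p=4
  J1: d=27, p=12
  J4: d=33, p=12
  J3: d=34, p=10
Order: J5 → J2 → J1 → J4 → J3


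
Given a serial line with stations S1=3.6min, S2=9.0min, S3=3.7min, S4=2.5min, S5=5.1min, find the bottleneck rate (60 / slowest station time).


Bottleneck = longest station time
Station times: [3.6, 9.0, 3.7, 2.5, 5.1]
Max = 9.0 min
Rate = 60 / 9.0
= 6.67 units/hour (bottleneck: 9.0min)


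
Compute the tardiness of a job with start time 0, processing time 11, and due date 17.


Completion = start + processing = 0 + 11 = 11
Tardiness = max(0, C - d) = max(0, 11 - 17)
= max(0, -6)
= 0


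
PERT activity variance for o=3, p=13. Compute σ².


σ² = ((p - o) / 6)² = (p - o)² / 36
= (13 - 3)² / 36
= 10² / 36
= 100 / 36
= 2.7778


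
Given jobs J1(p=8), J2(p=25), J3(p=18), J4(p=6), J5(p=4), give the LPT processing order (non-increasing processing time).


LPT: sort by longest processing time first
  J2: p=25
  J3: p=18
  J1: p=8
  J4: p=6
  J5: p=4
Order: J2 → J3 → J1 → J4 → J5


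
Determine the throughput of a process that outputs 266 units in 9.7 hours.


Throughput = units / time
= 266 / 9.7
= 27.4 units/hour


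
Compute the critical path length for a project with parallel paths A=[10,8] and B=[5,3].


Path A: 10 + 8 = 18
Path B: 5 + 3 = 8
Critical path = longest = max(18, 8)
= 18 (Path A)


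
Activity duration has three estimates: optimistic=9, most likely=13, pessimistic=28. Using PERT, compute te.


te = (o + 4m + p) / 6
= (9 + 4×13 + 28) / 6
= (9 + 52 + 28) / 6
= 89 / 6
= 14.83


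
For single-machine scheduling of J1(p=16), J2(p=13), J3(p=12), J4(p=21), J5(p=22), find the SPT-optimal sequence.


SPT: sort by shortest processing time
  J3: p=12
  J2: p=13
  J1: p=16
  J4: p=21
  J5: p=22
Order: J3 → J2 → J1 → J4 → J5


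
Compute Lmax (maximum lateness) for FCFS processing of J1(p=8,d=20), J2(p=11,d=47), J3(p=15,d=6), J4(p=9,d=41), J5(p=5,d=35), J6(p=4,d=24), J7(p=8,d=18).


Lateness per job (L = C - d):
  J1: C=8, d=20, L=-12
  J2: C=19, d=47, L=-28
  J3: C=34, d=6, L=28
  J4: C=43, d=41, L=2
  J5: C=48, d=35, L=13
  J6: C=52, d=24, L=28
  J7: C=60, d=18, L=42
Lmax = max(-12, -28, 28, 2, 13, 28, 42)
= 42


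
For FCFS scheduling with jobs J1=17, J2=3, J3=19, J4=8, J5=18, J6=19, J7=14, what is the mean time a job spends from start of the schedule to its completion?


Completion times:
  J1: completes at 17
  J2: completes at 20
  J3: completes at 39
  J4: completes at 47
  J5: completes at 65
  J6: completes at 84
  J7: completes at 98
Sum = 370
Average = 370/7
= 52.86


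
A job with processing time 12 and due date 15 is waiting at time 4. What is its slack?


Slack = due - current_time - processing
= 15 - 4 - 12
= -1


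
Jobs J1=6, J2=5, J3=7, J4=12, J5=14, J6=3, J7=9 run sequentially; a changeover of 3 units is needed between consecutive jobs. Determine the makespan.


Makespan = Σ processing + (n-1) × setup
= (6 + 5 + 7 + 12 + 14 + 3 + 9) + (7-1)×3
= 56 + 18
= 74 time units


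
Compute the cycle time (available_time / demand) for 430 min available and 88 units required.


Cycle time = available time / demand
= 430 / 88
= 4.89 min/unit


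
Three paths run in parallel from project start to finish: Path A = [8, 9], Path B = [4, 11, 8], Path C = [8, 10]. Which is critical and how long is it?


Path A: 8 + 9 = 17
Path B: 4 + 11 + 8 = 23
Path C: 8 + 10 = 18
Critical path = longest = max(17, 23, 18)
= 23 (Path B)


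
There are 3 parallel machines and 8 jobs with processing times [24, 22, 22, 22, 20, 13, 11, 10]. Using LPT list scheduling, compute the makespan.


Jobs (LPT sorted): [24, 22, 22, 22, 20, 13, 11, 10]
Machines: 3
  J=24 → Machine 1 (load: 0+24=24)
  J=22 → Machine 2 (load: 0+22=22)
  J=22 → Machine 3 (load: 0+22=22)
  J=22 → Machine 2 (load: 22+22=44)
  J=20 → Machine 3 (load: 22+20=42)
  J=13 → Machine 1 (load: 24+13=37)
  J=11 → Machine 1 (load: 37+11=48)
  J=10 → Machine 3 (load: 42+10=52)
Machine loads: [48, 44, 52]
Makespan = max = 52 time units


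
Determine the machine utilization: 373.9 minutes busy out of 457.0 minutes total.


Utilization = busy / total × 100
= 373.9 / 457.0 × 100
= 81.8%


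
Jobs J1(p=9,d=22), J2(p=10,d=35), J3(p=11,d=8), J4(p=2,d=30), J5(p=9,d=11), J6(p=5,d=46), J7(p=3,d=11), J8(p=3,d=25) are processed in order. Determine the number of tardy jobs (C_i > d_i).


Completion vs due date:
  J1: C=9, d=22 → on time
  J2: C=19, d=35 → on time
  J3: C=30, d=8 → TARDY
  J4: C=32, d=30 → TARDY
  J5: C=41, d=11 → TARDY
  J6: C=46, d=46 → on time
  J7: C=49, d=11 → TARDY
  J8: C=52, d=25 → TARDY
Tardy jobs: J3, J4, J5, J7, J8
Count = 5


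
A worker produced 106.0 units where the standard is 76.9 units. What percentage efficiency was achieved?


Efficiency = (actual / standard) × 100
= (106.0 / 76.9) × 100
= 137.8%


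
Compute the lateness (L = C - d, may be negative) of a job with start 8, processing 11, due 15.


Completion = 8 + 11 = 19
Lateness = C - d = 19 - 15
= 4


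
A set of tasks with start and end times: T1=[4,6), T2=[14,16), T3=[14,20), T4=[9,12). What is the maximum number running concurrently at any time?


Check each time point for overlaps:
  t=14: 2 tasks active (T2, T3)
Max concurrent = 2


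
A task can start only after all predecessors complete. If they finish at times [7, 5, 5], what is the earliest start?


ES = max of all predecessor completion times
Predecessors: [7, 5, 5]
ES = max(7, 5, 5)
= 7


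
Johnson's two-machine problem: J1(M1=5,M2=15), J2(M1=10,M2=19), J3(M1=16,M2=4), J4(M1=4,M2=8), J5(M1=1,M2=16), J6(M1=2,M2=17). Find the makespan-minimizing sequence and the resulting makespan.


Johnson's rule:
Group 1 (M1≤M2, sort by M1): ['J5', 'J6', 'J4', 'J1', 'J2']
Group 2 (M1>M2, sort desc M2): ['J3']
Sequence: J5 → J6 → J4 → J1 → J2 → J3
Makespan calculation:
  J5: M1 done=1, M2 done=17
  J6: M1 done=3, M2 done=34
  J4: M1 done=7, M2 done=42
  J1: M1 done=12, M2 done=57
  J2: M1 done=22, M2 done=76
  J3: M1 done=38, M2 done=80
= Sequence: J5 → J6 → J4 → J1 → J2 → J3, Makespan: 80


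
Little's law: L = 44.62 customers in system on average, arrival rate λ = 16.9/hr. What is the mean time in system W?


Little's law: L = λW → W = L / λ
= 44.62 / 16.9
= 2.64 hours


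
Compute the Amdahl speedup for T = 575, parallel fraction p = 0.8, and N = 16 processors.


Amdahl's law: T_p = T × ((1-p) + p/N)
= 575 × ((1-0.8) + 0.8/16)
= 575 × (0.20 + 0.0500)
= 575 × 0.2500
= 143.75
Speedup = 575/143.75
= 4.00×


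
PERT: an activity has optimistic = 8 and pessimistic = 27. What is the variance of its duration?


σ² = ((p - o) / 6)² = (p - o)² / 36
= (27 - 8)² / 36
= 19² / 36
= 361 / 36
= 10.0278


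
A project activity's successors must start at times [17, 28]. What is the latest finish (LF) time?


LF = min of all successor start times
Successors start at: [17, 28]
LF = min(17, 28)
= 17


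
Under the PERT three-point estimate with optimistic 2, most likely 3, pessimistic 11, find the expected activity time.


te = (o + 4m + p) / 6
= (2 + 4×3 + 11) / 6
= (2 + 12 + 11) / 6
= 25 / 6
= 4.17


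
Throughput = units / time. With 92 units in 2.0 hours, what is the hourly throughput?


Throughput = units / time
= 92 / 2.0
= 46.0 units/hour


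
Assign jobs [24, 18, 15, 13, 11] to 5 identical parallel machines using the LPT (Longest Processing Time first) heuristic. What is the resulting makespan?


Jobs (LPT sorted): [24, 18, 15, 13, 11]
Machines: 5
  J=24 → Machine 1 (load: 0+24=24)
  J=18 → Machine 2 (load: 0+18=18)
  J=15 → Machine 3 (load: 0+15=15)
  J=13 → Machine 4 (load: 0+13=13)
  J=11 → Machine 5 (load: 0+11=11)
Machine loads: [24, 18, 15, 13, 11]
Makespan = max = 24 time units


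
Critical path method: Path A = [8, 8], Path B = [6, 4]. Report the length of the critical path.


Path A: 8 + 8 = 16
Path B: 6 + 4 = 10
Critical path = longest = max(16, 10)
= 16 (Path A)


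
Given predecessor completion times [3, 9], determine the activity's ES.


ES = max of all predecessor completion times
Predecessors: [3, 9]
ES = max(3, 9)
= 9


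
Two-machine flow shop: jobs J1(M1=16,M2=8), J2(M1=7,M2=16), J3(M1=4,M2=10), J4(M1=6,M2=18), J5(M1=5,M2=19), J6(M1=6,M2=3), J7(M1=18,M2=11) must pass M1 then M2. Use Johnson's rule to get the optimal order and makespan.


Johnson's rule:
Group 1 (M1≤M2, sort by M1): ['J3', 'J5', 'J4', 'J2']
Group 2 (M1>M2, sort desc M2): ['J7', 'J1', 'J6']
Sequence: J3 → J5 → J4 → J2 → J7 → J1 → J6
Makespan calculation:
  J3: M1 done=4, M2 done=14
  J5: M1 done=9, M2 done=33
  J4: M1 done=15, M2 done=51
  J2: M1 done=22, M2 done=67
  J7: M1 done=40, M2 done=78
  J1: M1 done=56, M2 done=86
  J6: M1 done=62, M2 done=89
= Sequence: J3 → J5 → J4 → J2 → J7 → J1 → J6, Makespan: 89


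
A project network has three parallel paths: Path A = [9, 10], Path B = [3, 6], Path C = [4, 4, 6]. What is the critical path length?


Path A: 9 + 10 = 19
Path B: 3 + 6 = 9
Path C: 4 + 4 + 6 = 14
Critical path = longest = max(19, 9, 14)
= 19 (Path A)


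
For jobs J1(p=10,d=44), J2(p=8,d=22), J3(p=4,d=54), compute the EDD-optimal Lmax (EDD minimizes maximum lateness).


EDD order: J2 → J1 → J3
Completion and lateness:
  J2: C=8, d=22, L=8-22=-14
  J1: C=18, d=44, L=18-44=-26
  J3: C=22, d=54, L=22-54=-32
Lmax = max(-14, -26, -32)
= -14


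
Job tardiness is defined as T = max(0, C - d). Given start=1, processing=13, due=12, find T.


Completion = start + processing = 1 + 13 = 14
Tardiness = max(0, C - d) = max(0, 14 - 12)
= max(0, 2)
= 2


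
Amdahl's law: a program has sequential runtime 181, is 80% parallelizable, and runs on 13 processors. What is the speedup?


Amdahl's law: T_p = T × ((1-p) + p/N)
= 181 × ((1-0.8) + 0.8/13)
= 181 × (0.20 + 0.0615)
= 181 × 0.2615
= 47.34
Speedup = 181/47.34
= 3.82×


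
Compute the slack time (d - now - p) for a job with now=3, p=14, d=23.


Slack = due - current_time - processing
= 23 - 3 - 14
= 6


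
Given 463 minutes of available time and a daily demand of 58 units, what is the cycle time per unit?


Cycle time = available time / demand
= 463 / 58
= 7.98 min/unit


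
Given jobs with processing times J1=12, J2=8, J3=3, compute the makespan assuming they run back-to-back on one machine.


Sequential makespan: sum all processing times
= 12 + 8 + 3
= 23 time units


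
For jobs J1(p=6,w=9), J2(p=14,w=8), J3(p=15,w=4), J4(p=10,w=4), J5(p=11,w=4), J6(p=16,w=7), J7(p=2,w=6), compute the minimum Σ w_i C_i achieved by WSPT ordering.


WSPT order (by p/w): J7 → J1 → J2 → J6 → J4 → J5 → J3
  J7: C=2, w·C=6×2=12
  J1: C=8, w·C=9×8=72
  J2: C=22, w·C=8×22=176
  J6: C=38, w·C=7×38=266
  J4: C=48, w·C=4×48=192
  J5: C=59, w·C=4×59=236
  J3: C=74, w·C=4×74=296
Σ w·C = 1250
= 1250


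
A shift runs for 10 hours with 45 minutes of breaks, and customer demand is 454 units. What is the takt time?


Available = 10×60 - 45 = 555 min
Takt time = 555 / 454
= 1.22 min/unit


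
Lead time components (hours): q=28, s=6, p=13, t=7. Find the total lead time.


Lead time = queue + setup + processing + transit
= 28 + 6 + 13 + 7
= 54 hours


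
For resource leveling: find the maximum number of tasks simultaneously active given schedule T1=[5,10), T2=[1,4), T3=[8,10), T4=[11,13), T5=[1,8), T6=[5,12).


Check each time point for overlaps:
  t=5: 3 tasks active (T1, T5, T6)
Max concurrent = 3


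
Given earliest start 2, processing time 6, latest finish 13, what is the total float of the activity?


EF = ES + duration = 2 + 6 = 8
LS = LF - duration = 13 - 6 = 7
Total Float = LF - EF = 13 - 8
(or LS - ES = 7 - 2)
= 5


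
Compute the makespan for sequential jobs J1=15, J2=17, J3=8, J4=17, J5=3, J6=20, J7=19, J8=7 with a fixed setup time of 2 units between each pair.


Makespan = Σ processing + (n-1) × setup
= (15 + 17 + 8 + 17 + 3 + 20 + 19 + 7) + (8-1)×2
= 106 + 14
= 120 time units


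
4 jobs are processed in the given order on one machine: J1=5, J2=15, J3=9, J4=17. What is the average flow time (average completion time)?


Completion times:
  J1: completes at 5
  J2: completes at 20
  J3: completes at 29
  J4: completes at 46
Sum = 100
Average = 100/4
= 25.00
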